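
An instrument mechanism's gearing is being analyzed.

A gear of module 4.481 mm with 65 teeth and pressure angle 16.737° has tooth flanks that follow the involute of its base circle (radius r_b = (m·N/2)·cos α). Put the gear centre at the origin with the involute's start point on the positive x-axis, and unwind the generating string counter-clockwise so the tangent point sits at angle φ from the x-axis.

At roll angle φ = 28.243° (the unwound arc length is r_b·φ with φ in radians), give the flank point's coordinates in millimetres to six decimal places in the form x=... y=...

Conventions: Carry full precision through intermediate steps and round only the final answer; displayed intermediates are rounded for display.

x=155.391180 y=5.433916

recognized (one wheel, involute flank): single-mesh tooth geometry, m = 4.481, N = 65
pitch radius r_p = m·N/2 = 4.481·65/2 = 145.632500
base radius r_b = r_p·cos α = 145.632500·cos 16.737° = 139.463030
roll angle φ = 28.243° = 0.49293334 rad
x = r_b·(cos φ + φ·sin φ) = 155.391180
y = r_b·(sin φ − φ·cos φ) = 5.433916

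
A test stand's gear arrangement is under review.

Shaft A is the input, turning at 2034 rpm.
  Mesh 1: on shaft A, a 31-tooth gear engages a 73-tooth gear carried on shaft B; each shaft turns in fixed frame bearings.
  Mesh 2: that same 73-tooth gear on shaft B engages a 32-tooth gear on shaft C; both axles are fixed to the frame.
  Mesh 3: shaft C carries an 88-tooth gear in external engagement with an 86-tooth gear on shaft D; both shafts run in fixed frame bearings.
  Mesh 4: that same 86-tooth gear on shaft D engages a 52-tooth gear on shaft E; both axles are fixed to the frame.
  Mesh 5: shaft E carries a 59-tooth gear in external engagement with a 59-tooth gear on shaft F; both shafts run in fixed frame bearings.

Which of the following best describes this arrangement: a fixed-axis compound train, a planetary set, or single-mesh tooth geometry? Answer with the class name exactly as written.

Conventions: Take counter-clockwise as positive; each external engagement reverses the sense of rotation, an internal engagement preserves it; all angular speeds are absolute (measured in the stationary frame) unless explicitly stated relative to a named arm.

class = fixed-axis compound train [5 meshes; 5 ratios multiply, 5 sense flips]
classification: fixed-axis compound train

fixed-axis compound train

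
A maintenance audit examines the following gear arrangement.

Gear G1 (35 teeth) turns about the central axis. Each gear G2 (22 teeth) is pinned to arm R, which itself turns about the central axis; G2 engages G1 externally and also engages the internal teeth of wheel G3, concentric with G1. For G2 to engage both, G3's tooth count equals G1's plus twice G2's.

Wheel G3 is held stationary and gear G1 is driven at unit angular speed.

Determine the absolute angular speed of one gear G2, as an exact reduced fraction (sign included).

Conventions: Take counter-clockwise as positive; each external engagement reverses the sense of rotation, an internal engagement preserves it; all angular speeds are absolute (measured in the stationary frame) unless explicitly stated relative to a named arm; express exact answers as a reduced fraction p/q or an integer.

-35/44

topology: planetary set — G1 35T / G2 22T / G3 79T, arm = carrier (Willis)
ring teeth: 35 + 2·22 = 79
35(ω_sun−ω_arm) = −79(ω_ring−ω_arm),  ω_ring = 0, ω_sun = 1
35(1−ω_arm) = −79(0−ω_arm)  ⇒  114·ω_arm = 35  ⇒  ω_arm = 35/114
sun–planet mesh: 35·(1−35/114) = −22·(ω_p−ω_arm)  ⇒  ω_p−ω_arm = -2765/2508
ω_p = 35/114 − 2765/2508 = -35/44
exact speed ratio = -35/44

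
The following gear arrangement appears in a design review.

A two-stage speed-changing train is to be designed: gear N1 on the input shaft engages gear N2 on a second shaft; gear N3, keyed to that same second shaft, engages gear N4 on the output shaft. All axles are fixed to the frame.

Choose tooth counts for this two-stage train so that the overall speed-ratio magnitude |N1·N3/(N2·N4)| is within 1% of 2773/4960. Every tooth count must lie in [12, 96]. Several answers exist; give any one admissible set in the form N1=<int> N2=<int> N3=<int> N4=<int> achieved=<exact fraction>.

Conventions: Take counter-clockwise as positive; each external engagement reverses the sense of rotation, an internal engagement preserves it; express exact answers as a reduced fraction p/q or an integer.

design class (target 2773/4960): fixed-axis compound train
target = 2773/4960 in lowest terms: an exact hit needs N1·N3 = k·2773 and N2·N4 = k·4960 for one integer k, every count in [12, 96]; additionally prefer no 1:1 stage (N1 ≠ N2, N3 ≠ N4)
k = 1: N1·N3 = 2773 = 47·59, N2·N4 = 4960 = 62·80
achieved = 47·59/(62·80) = 2773/4960; |achieved − target| = 0 ≤ 2773/496000 ✓

N1=47 N2=62 N3=59 N4=80 achieved=2773/4960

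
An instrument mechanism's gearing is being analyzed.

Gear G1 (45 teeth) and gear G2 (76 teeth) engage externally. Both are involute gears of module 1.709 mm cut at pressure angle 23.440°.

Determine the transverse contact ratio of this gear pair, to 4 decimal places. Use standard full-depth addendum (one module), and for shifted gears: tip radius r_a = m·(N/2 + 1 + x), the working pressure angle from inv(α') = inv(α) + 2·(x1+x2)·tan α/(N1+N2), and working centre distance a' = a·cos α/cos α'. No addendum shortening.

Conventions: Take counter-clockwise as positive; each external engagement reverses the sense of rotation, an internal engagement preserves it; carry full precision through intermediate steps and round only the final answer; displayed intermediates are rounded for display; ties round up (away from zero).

class = single-mesh tooth geometry [involute pair 45T × 76T, m = 1.709]
base radii: r_b1 = 35.279290, r_b2 = 59.582800
tip radii: r_a1 = 40.161500, r_a2 = 66.651000
no profile shift: α' = α, a' = a
action lengths: √(r_a1²−r_b1²) = 19.191607, √(r_a2²−r_b2²) = 29.870482
base pitch p_b = π·m·cos α = 4.925918
CR = (19.191607 + 29.870482 − 103.394500·sin 23.44000°)/4.925918 = 1.610450
contact ratio ≈ 1.6105

1.6105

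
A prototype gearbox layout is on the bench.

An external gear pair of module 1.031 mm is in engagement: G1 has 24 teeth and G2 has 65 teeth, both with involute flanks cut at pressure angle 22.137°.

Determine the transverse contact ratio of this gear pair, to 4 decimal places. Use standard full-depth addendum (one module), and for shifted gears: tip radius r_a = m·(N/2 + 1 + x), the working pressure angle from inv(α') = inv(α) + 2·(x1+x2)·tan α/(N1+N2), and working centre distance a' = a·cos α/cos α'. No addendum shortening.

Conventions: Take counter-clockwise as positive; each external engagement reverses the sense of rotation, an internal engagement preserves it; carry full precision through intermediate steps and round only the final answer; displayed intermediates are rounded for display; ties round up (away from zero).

1.6045

single-mesh involute tooth geometry (24T engaging 65T at module 1.031)
base radii: r_b1 = 11.460004, r_b2 = 31.037511
tip radii: r_a1 = 13.403000, r_a2 = 34.538500
no profile shift: α' = α, a' = a
action lengths: √(r_a1²−r_b1²) = 6.950447, √(r_a2²−r_b2²) = 15.151927
base pitch p_b = π·m·cos α = 3.000222
CR = (6.950447 + 15.151927 − 45.879500·sin 22.13700°)/3.000222 = 1.604530
contact ratio ≈ 1.6045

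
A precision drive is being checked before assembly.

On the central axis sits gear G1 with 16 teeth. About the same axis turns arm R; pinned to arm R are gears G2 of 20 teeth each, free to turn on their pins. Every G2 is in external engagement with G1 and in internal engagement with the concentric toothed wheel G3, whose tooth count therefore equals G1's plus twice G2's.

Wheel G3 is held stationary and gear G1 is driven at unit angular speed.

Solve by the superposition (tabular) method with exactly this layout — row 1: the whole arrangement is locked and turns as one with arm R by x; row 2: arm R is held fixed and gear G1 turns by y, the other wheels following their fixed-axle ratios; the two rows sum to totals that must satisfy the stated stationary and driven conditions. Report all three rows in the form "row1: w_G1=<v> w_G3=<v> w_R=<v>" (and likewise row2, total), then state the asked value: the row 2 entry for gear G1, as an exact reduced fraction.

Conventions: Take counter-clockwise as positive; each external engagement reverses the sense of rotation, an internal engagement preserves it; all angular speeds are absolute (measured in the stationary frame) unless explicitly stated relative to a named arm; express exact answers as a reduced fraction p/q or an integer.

planetary set (16T centre, 20T on arm, 56T internal) — Willis relation
row 1 — lock + rotate with arm: ω_sun = ω_ring = ω_arm = x
row 2 (arm held, sun turns y): ω_ring = −(16/56)·y, ω_arm = 0
boundary: total ω_ring = x − (16/56)·y = 0 and total ω_sun = x + y = 1  ⇒  y = 7/9, x = 2/9
row 2 ring = −(16/56)·7/9 = -2/9
totals (row 1 + row 2): sun 2/9 + 7/9 = 1, ring 2/9 + (-2/9) = 0, arm 2/9 + 0 = 2/9
asked cell (row2, sun) = 7/9

row1: w_G1=2/9 w_G3=2/9 w_R=2/9
row2: w_G1=7/9 w_G3=-2/9 w_R=0
total: w_G1=1 w_G3=0 w_R=2/9
asked value: 7/9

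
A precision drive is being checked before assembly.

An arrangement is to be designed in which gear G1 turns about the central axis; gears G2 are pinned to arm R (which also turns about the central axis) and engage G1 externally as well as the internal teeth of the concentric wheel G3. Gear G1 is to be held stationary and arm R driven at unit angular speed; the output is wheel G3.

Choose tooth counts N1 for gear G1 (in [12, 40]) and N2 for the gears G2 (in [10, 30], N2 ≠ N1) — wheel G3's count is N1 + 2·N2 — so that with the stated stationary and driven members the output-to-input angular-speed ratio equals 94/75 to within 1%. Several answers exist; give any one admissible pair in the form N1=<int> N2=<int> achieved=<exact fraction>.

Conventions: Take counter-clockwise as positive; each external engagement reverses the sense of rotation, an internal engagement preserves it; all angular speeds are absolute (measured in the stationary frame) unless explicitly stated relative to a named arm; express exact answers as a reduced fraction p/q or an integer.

N1=19 N2=28 achieved=94/75

topology: planetary set — design target 94/75, arm = carrier (Willis)
Willis with ω_sun = 0: ω_ring/ω_arm = (N1+N3)/N3; set equal to 94/75  ⇒  N3/N1 = 1/(94/75 − 1) = 75/19
N3 = N1 + 2·N2  ⇒  N2/N1 = (N3/N1 − 1)/2 = (75/19 − 1)/2 = 28/19
smallest multiple with N1 ≥ 12 and N2 ≥ 10: k = 1  ⇒  N1 = 1·19 = 19, N2 = 1·28 = 28 (N1 ≤ 40, N2 ≤ 30, N2 ≠ N1 ✓), N3 = 19 + 2·28 = 75
check: (N1+N3)/N3 with N1 = 19, N3 = 75 gives 94/75; |achieved − target| = 0 ≤ 47/3750 ✓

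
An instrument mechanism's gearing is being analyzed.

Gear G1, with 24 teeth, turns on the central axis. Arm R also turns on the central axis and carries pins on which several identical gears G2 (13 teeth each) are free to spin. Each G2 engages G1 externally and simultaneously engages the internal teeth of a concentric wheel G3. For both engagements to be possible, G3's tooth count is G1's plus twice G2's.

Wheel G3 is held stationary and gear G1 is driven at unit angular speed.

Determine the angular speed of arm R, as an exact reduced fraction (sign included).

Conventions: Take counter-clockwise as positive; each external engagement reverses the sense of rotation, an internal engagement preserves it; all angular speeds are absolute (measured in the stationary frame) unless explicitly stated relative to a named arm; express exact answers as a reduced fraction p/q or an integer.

planetary set (24T centre, 13T on arm, 50T internal) — Willis relation
ring teeth: 24 + 2·13 = 50
24(ω_sun−ω_arm) = −50(ω_ring−ω_arm),  ω_ring = 0, ω_sun = 1
24(1−ω_arm) = −50(0−ω_arm)  ⇒  74·ω_arm = 24  ⇒  ω_arm = 12/37
exact speed ratio = 12/37

12/37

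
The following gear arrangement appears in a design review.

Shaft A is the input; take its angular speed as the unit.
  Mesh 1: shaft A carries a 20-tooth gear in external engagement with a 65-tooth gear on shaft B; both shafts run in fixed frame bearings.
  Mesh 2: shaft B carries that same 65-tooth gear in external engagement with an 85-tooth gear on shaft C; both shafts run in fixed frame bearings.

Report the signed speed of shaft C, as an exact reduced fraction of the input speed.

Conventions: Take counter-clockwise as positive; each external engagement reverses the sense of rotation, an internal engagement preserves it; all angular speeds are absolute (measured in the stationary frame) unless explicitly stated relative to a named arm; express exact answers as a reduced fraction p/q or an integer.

2-mesh fixed-axis compound train (all bearings frame-fixed)
mesh 1 [20T→65T]: |ω|/ω_in = 1×20/65 = 4/13, sense flips to −
mesh 2 [65T→85T]: |ω|/ω_in = (4/13)×65/85 = 4/17, sense flips to +
signed output speed (× input speed) = 4/17

4/17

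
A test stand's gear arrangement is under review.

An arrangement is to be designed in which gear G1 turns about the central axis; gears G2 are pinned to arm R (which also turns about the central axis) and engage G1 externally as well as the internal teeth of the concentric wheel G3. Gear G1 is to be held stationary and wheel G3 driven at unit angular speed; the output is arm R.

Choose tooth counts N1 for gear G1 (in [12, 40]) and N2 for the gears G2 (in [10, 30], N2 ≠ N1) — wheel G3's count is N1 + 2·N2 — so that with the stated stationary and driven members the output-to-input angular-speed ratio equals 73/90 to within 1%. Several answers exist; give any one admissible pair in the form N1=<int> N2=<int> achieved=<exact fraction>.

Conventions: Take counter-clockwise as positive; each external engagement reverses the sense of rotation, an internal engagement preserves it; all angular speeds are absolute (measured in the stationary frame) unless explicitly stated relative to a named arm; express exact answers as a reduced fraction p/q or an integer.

design class (target 73/90): planetary set
Willis with ω_sun = 0: ω_arm/ω_ring = N3/(N1+N3); set equal to 73/90  ⇒  N3/N1 = (73/90)/(1 − 73/90) = 73/17
N3 = N1 + 2·N2  ⇒  N2/N1 = (N3/N1 − 1)/2 = (73/17 − 1)/2 = 28/17
smallest multiple with N1 ≥ 12 and N2 ≥ 10: k = 1  ⇒  N1 = 1·17 = 17, N2 = 1·28 = 28 (N1 ≤ 40, N2 ≤ 30, N2 ≠ N1 ✓), N3 = 17 + 2·28 = 73
check: N3/(N1+N3) with N1 = 17, N3 = 73 gives 73/90; |achieved − target| = 0 ≤ 73/9000 ✓

N1=17 N2=28 achieved=73/90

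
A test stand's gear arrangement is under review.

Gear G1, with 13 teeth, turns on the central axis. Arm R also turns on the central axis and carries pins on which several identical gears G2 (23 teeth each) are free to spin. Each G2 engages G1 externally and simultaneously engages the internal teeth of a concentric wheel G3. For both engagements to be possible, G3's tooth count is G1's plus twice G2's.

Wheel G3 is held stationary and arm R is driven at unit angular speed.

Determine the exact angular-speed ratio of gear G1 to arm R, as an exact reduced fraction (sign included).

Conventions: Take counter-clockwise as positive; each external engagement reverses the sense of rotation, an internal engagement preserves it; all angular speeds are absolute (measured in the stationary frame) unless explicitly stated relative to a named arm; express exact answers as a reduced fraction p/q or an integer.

planetary set (13T centre, 23T on arm, 59T internal) — Willis relation
ring teeth: 13 + 2·23 = 59
13(ω_sun−ω_arm) = −59(ω_ring−ω_arm),  ω_ring = 0, ω_arm = 1
ω_sun = 1 − (59/13)(0−1) = 72/13
ω_out/ω_in = 72/13

72/13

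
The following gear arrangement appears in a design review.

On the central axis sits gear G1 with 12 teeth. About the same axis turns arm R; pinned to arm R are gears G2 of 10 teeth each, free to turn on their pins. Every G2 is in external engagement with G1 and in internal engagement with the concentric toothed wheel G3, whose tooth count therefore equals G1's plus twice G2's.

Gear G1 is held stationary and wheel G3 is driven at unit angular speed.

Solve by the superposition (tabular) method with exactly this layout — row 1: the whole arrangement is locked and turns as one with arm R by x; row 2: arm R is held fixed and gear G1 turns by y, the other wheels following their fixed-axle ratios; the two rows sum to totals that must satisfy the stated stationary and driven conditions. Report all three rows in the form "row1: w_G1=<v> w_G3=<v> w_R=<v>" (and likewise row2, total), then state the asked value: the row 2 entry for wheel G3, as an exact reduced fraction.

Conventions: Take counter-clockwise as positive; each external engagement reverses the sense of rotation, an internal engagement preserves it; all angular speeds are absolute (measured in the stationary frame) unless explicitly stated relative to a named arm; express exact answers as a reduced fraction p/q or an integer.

row1: w_G1=8/11 w_G3=8/11 w_R=8/11
row2: w_G1=-8/11 w_G3=3/11 w_R=0
total: w_G1=0 w_G3=1 w_R=8/11
asked value: 3/11

planetary set (12T centre, 10T on arm, 32T internal) — Willis relation
row 1: whole set turns with the arm by x
superposition row 2 [arm held]: sun y, ring −(12/32)·y, arm 0
boundary: total ω_sun = x + y = 0 and total ω_ring = x − (12/32)·y = 1  ⇒  y = -8/11, x = 8/11
row 2 ring = −(12/32)·(-8/11) = 3/11
totals (row 1 + row 2): sun 8/11 + (-8/11) = 0, ring 8/11 + 3/11 = 1, arm 8/11 + 0 = 8/11
asked cell (row2, ring) = 3/11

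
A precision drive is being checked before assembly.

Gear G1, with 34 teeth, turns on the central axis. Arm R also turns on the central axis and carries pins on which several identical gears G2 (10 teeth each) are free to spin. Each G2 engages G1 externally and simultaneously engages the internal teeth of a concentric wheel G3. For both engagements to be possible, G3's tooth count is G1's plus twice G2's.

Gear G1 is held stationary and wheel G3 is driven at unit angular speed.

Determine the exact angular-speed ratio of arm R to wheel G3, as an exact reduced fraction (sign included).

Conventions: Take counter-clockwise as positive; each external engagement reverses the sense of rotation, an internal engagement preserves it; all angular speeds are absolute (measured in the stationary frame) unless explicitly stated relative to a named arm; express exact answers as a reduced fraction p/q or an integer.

27/44

class = planetary set [G3 = 34+2·10 = 54; Willis about the carrier]
ring teeth: 34 + 2·10 = 54
34(ω_sun−ω_arm) = −54(ω_ring−ω_arm),  ω_sun = 0, ω_ring = 1
34(0−ω_arm) = −54(1−ω_arm)  ⇒  88·ω_arm = 54  ⇒  ω_arm = 27/44
ω_out/ω_in = 27/44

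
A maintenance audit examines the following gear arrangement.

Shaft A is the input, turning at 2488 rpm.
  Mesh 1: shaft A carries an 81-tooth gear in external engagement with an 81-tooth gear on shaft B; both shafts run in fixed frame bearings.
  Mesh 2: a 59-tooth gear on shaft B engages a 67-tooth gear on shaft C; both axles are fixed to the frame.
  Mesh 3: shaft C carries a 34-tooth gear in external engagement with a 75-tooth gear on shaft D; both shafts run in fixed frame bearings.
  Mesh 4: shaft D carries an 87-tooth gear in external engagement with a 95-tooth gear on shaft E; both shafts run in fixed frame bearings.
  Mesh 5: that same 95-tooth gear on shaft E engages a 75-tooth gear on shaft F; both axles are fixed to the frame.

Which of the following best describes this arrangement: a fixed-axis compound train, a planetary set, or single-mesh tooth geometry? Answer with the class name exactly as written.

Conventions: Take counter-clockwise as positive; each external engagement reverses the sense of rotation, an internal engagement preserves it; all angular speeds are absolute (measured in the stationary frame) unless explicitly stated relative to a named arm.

fixed-axis compound train

5-mesh fixed-axis compound train (all bearings frame-fixed)
classification: fixed-axis compound train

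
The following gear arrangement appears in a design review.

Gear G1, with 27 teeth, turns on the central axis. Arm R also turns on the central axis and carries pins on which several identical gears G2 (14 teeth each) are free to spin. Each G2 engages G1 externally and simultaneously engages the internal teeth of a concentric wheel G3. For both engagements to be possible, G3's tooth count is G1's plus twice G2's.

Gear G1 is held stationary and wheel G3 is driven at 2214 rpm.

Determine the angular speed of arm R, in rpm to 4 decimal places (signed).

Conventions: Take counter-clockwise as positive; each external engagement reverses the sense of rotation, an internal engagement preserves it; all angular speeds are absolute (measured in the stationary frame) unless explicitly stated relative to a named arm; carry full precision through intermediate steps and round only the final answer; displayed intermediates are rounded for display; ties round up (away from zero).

planetary set (27T centre, 14T on arm, 55T internal) — Willis relation
normalise by the input: solve with ω_ring = 1, then scale by 2214 rpm
ring teeth: 27 + 2·14 = 55
27(ω_sun−ω_arm) = −55(ω_ring−ω_arm),  ω_sun = 0, ω_ring = 1
27(0−ω_arm) = −55(1−ω_arm)  ⇒  82·ω_arm = 55  ⇒  ω_arm = 55/82
scale: ω_arm = 55/82 × 2214 rpm = +1485.0000 rpm

+1485.0000 rpm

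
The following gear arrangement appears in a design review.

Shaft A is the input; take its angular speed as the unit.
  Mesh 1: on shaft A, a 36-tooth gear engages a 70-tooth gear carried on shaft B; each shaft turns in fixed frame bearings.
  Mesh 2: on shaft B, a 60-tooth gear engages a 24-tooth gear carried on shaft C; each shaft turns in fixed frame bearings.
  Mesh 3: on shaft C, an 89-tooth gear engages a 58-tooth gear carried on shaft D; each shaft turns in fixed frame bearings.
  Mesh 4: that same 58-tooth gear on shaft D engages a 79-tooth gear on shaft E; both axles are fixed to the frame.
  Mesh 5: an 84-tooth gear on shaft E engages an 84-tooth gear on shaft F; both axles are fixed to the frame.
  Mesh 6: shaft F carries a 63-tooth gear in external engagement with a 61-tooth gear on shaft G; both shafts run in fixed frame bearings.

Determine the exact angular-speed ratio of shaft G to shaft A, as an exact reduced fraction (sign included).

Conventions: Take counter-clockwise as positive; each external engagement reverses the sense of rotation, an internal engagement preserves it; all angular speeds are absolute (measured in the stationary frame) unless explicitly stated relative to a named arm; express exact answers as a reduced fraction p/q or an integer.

class = fixed-axis compound train [6 meshes; 6 ratios multiply, 6 sense flips]
mesh 1 [36T→70T]: running ratio 18/35, sense −
mesh 2 [60T→24T]: running ratio 9/7, sense +
mesh 3 [89T→58T]: running ratio 801/406, sense −
mesh 4 [58T→79T]: running ratio 801/553, sense +
mesh 5 [84T→84T]: running ratio 801/553, sense −
mesh 6 [63T→61T]: running ratio 7209/4819, sense +
ω_out/ω_in = 7209/4819

7209/4819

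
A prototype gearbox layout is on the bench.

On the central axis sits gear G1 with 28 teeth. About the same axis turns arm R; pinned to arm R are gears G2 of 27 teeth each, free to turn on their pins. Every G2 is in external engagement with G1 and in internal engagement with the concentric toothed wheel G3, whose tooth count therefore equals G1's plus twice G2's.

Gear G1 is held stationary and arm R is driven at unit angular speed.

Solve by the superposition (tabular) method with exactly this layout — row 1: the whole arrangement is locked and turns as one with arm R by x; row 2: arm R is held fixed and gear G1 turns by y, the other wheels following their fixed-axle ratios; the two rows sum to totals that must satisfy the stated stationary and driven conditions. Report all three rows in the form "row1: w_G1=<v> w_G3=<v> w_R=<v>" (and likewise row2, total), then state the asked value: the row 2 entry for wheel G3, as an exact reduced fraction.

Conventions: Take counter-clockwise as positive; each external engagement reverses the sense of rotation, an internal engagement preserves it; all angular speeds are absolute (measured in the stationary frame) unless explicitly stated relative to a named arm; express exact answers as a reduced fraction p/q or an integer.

class = planetary set [G3 = 28+2·27 = 82; Willis about the carrier]
row 1 — lock + rotate with arm: ω_sun = ω_ring = ω_arm = x
row 2 — arm fixed, fixed-axis ratios: sun y, ring −(28/82)·y, arm 0
boundary: total ω_sun = x + y = 0 and total ω_arm = x = 1  ⇒  y = -1, x = 1
row 2 ring = −(28/82)·(-1) = 14/41
totals (row 1 + row 2): sun 1 + (-1) = 0, ring 1 + 14/41 = 55/41, arm 1 + 0 = 1
asked cell (row2, ring) = 14/41

row1: w_G1=1 w_G3=1 w_R=1
row2: w_G1=-1 w_G3=14/41 w_R=0
total: w_G1=0 w_G3=55/41 w_R=1
asked value: 14/41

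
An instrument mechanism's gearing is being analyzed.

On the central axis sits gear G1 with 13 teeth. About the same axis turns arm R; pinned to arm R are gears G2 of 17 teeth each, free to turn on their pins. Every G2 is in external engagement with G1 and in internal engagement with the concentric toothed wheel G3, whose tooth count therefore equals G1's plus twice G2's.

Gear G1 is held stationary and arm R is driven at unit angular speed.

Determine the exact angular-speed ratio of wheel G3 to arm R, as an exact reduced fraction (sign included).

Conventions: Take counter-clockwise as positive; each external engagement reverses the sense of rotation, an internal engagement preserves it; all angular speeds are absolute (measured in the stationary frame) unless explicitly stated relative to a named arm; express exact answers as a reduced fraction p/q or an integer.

60/47

topology: planetary set — G1 13T / G2 17T / G3 47T, arm = carrier (Willis)
ring teeth: 13 + 2·17 = 47
13(ω_sun−ω_arm) = −47(ω_ring−ω_arm),  ω_sun = 0, ω_arm = 1
ω_ring = 1 − (13/47)(0−1) = 60/47
ω_out/ω_in = 60/47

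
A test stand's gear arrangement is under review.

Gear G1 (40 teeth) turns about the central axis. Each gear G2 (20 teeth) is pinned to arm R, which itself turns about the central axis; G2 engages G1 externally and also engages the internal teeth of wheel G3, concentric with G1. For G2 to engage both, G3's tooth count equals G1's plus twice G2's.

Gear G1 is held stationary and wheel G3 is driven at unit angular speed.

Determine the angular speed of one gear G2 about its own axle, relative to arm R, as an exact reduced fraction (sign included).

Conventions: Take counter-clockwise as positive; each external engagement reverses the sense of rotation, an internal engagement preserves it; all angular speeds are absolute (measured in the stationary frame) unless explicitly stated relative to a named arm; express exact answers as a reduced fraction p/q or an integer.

4/3

class = planetary set [G3 = 40+2·20 = 80; Willis about the carrier]
ring teeth: 40 + 2·20 = 80
40(ω_sun−ω_arm) = −80(ω_ring−ω_arm),  ω_sun = 0, ω_ring = 1
40(0−ω_arm) = −80(1−ω_arm)  ⇒  120·ω_arm = 80  ⇒  ω_arm = 2/3
sun–planet mesh: 40·(0−2/3) = −20·(ω_p−ω_arm)  ⇒  ω_p−ω_arm = 4/3
exact speed ratio = 4/3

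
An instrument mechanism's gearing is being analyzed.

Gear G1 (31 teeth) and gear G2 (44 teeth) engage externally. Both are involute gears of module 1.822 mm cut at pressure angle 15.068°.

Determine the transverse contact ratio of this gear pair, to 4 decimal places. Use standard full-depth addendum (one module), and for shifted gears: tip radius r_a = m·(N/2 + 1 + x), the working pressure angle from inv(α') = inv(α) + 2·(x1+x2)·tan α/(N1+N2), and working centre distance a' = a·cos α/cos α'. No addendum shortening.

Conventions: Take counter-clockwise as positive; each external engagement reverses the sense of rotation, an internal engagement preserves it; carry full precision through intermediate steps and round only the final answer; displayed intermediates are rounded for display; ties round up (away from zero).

1.9818

recognized (one external pair, fixed centres): single-mesh tooth geometry, m = 1.822, N1 = 31, N2 = 44
base radii: r_b1 = 27.270017, r_b2 = 38.705831
tip radii: r_a1 = 30.063000, r_a2 = 41.906000
no profile shift: α' = α, a' = a
action lengths: √(r_a1²−r_b1²) = 12.654253, √(r_a2²−r_b2²) = 16.061491
base pitch p_b = π·m·cos α = 5.527180
CR = (12.654253 + 16.061491 − 68.325000·sin 15.06800°)/5.527180 = 1.981774
contact ratio ≈ 1.9818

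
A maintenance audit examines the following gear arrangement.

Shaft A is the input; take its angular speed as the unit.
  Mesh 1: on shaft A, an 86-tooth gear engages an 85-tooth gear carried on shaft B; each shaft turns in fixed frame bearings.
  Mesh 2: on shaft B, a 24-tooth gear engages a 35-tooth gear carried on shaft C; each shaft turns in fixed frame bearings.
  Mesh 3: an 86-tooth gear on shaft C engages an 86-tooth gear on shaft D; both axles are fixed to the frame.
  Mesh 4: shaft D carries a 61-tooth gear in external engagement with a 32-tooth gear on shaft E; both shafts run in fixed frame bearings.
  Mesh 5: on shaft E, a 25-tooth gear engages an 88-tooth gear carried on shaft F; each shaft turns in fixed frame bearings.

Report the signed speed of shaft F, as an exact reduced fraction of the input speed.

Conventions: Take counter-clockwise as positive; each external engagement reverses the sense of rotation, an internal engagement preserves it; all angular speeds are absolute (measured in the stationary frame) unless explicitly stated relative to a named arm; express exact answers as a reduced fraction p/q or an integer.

-7869/20944

5-mesh fixed-axis compound train (all bearings frame-fixed)
mesh 1 [86T→85T]: |ω|/ω_in = 1×86/85 = 86/85, sense flips to −
mesh 2 [24T→35T]: |ω|/ω_in = (86/85)×24/35 = 2064/2975, sense flips to +
mesh 3 [86T→86T]: |ω|/ω_in = (2064/2975)×86/86 = 2064/2975, sense flips to −
mesh 4 [61T→32T]: |ω|/ω_in = (2064/2975)×61/32 = 7869/5950, sense flips to +
mesh 5 [25T→88T]: |ω|/ω_in = (7869/5950)×25/88 = 7869/20944, sense flips to −
signed output speed (× input speed) = -7869/20944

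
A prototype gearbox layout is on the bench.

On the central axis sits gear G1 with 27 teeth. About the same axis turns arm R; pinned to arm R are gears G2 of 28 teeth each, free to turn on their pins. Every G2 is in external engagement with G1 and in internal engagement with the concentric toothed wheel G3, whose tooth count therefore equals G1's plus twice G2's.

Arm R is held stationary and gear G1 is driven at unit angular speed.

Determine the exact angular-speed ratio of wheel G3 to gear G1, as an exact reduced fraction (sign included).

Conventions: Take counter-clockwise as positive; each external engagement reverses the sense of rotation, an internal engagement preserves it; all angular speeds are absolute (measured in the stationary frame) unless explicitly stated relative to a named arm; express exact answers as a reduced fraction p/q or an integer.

planetary set (27T centre, 28T on arm, 83T internal) — Willis relation
ring teeth: 27 + 2·28 = 83
27(ω_sun−ω_arm) = −83(ω_ring−ω_arm),  ω_arm = 0, ω_sun = 1
ω_ring = 0 − (27/83)(1−0) = -27/83
ω_out/ω_in = -27/83

-27/83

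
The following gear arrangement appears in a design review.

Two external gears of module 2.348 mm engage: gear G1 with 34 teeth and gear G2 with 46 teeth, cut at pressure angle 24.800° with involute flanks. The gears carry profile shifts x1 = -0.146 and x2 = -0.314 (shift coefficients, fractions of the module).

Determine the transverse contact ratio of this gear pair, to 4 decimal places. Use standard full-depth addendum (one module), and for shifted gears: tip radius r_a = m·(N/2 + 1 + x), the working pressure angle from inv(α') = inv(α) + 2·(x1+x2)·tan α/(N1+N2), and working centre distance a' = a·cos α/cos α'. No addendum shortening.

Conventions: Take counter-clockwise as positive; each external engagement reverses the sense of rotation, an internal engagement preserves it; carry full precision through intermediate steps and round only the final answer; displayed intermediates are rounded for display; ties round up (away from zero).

1.5946

recognized (one external pair, fixed centres): single-mesh tooth geometry, m = 2.348, N1 = 34, N2 = 46
base radii: r_b1 = 36.234846, r_b2 = 49.023615
tip radii: r_a1 = 41.921192, r_a2 = 55.614728
inv(α') = inv(24.800°) + 2·(-0.146-0.314)·tan α/(34+46) = 0.02390947  ⇒  α' = 23.27004°
a' = a·cos α / cos α' = 93.9200·cos 24.800°/cos 23.27004° = 92.808112
action lengths: √(r_a1²−r_b1²) = 21.081326, √(r_a2²−r_b2²) = 26.261819
base pitch p_b = π·m·cos α = 6.696184
CR = (21.081326 + 26.261819 − 92.808112·sin 23.27004°)/6.696184 = 1.594624
contact ratio ≈ 1.5946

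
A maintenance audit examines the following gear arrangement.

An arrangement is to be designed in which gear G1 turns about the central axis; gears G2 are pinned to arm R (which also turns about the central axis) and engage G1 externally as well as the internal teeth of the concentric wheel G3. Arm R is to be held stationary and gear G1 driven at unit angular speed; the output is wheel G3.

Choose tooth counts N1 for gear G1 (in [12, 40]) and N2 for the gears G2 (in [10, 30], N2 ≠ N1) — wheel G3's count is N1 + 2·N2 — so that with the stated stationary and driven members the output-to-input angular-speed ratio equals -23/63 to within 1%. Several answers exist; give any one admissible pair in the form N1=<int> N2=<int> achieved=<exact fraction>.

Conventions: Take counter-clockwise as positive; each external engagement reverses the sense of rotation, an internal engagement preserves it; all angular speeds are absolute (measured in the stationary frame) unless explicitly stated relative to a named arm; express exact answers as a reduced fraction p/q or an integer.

class = planetary set [ratio -23/63 wanted; Willis about the carrier]
Willis with ω_arm = 0: ω_ring/ω_sun = −N1/N3; set equal to -23/63  ⇒  N3/N1 = −1/(-23/63) = 63/23
N3 = N1 + 2·N2  ⇒  N2/N1 = (N3/N1 − 1)/2 = (63/23 − 1)/2 = 20/23
smallest multiple with N1 ≥ 12 and N2 ≥ 10: k = 1  ⇒  N1 = 1·23 = 23, N2 = 1·20 = 20 (N1 ≤ 40, N2 ≤ 30, N2 ≠ N1 ✓), N3 = 23 + 2·20 = 63
check: −N1/N3 with N1 = 23, N3 = 63 gives -23/63; |achieved − target| = 0 ≤ 23/6300 ✓

N1=23 N2=20 achieved=-23/63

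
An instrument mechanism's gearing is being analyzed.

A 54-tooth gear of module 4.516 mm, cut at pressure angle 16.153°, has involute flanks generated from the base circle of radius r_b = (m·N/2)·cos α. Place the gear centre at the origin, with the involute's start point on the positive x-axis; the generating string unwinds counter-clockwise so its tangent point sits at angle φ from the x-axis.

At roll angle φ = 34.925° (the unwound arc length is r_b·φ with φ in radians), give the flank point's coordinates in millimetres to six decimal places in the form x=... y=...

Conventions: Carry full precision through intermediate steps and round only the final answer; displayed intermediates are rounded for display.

single-mesh involute tooth geometry (54T wheel at module 4.516)
pitch radius r_p = m·N/2 = 4.516·54/2 = 121.932000
base radius r_b = r_p·cos α = 121.932000·cos 16.153° = 117.118395
roll angle φ = 34.925° = 0.60955624 rad
x = r_b·(cos φ + φ·sin φ) = 136.896804
y = r_b·(sin φ − φ·cos φ) = 8.517693

x=136.896804 y=8.517693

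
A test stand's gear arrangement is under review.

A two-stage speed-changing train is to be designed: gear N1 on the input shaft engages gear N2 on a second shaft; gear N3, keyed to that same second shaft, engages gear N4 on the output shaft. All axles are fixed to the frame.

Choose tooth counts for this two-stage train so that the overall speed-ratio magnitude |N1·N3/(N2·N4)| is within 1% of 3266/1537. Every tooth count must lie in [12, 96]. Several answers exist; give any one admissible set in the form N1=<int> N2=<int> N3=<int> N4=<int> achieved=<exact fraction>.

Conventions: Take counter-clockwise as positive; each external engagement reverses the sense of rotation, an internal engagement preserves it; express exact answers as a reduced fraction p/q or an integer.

topology: fixed-axis compound train — 2 stages, target 3266/1537
target = 3266/1537 in lowest terms: an exact hit needs N1·N3 = k·3266 and N2·N4 = k·1537 for one integer k, every count in [12, 96]; additionally prefer no 1:1 stage (N1 ≠ N2, N3 ≠ N4)
k = 1: N1·N3 = 3266 = 46·71, N2·N4 = 1537 = 29·53
achieved = 46·71/(29·53) = 3266/1537; |achieved − target| = 0 ≤ 1633/76850 ✓

N1=46 N2=29 N3=71 N4=53 achieved=3266/1537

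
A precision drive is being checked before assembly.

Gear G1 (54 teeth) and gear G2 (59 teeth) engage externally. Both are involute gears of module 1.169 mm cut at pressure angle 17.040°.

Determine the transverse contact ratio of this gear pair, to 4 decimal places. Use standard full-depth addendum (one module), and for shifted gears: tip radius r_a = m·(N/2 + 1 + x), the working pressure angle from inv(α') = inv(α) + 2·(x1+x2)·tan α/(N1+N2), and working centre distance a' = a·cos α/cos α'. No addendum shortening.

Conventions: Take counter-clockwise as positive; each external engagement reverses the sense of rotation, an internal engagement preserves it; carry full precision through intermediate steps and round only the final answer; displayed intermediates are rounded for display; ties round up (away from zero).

1.9626

recognized (one external pair, fixed centres): single-mesh tooth geometry, m = 1.169, N1 = 54, N2 = 59
base radii: r_b1 = 30.177397, r_b2 = 32.971601
tip radii: r_a1 = 32.732000, r_a2 = 35.654500
no profile shift: α' = α, a' = a
action lengths: √(r_a1²−r_b1²) = 12.677086, √(r_a2²−r_b2²) = 13.568969
base pitch p_b = π·m·cos α = 3.511300
CR = (12.677086 + 13.568969 − 66.048500·sin 17.04000°)/3.511300 = 1.962593
contact ratio ≈ 1.9626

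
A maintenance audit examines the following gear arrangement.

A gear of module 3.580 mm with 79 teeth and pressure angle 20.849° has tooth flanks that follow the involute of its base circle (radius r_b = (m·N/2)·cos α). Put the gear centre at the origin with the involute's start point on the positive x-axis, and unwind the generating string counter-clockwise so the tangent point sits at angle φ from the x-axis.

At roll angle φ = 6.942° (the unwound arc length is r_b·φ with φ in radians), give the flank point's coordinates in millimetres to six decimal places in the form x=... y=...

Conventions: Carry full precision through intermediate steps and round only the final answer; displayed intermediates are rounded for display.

x=133.117130 y=0.078234

topology: single-mesh involute geometry — m = 3.580, N = 79
pitch radius r_p = m·N/2 = 3.580·79/2 = 141.410000
base radius r_b = r_p·cos α = 141.410000·cos 20.849° = 132.150706
roll angle φ = 6.942° = 0.12116076 rad
x = r_b·(cos φ + φ·sin φ) = 133.117130
y = r_b·(sin φ − φ·cos φ) = 0.078234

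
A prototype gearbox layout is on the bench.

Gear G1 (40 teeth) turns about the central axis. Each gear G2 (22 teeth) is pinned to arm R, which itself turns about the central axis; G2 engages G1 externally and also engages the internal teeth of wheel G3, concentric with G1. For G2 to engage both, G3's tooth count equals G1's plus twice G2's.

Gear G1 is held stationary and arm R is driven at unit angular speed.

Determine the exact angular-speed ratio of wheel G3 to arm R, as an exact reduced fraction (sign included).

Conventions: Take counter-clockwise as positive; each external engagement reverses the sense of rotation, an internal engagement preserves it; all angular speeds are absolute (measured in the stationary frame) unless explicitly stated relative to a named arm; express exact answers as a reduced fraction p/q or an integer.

planetary set (40T centre, 22T on arm, 84T internal) — Willis relation
ring teeth: 40 + 2·22 = 84
40(ω_sun−ω_arm) = −84(ω_ring−ω_arm),  ω_sun = 0, ω_arm = 1
ω_ring = 1 − (40/84)(0−1) = 31/21
ω_out/ω_in = 31/21

31/21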